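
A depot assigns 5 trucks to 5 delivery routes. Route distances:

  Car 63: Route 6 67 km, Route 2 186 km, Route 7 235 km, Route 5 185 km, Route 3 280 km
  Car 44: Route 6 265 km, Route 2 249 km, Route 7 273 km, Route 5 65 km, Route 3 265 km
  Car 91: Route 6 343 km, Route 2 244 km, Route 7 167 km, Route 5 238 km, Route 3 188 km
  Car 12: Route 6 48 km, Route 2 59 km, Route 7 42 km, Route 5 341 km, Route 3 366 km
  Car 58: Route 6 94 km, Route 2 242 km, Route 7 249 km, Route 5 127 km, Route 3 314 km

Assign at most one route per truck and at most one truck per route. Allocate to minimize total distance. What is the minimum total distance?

Optimal: Car 63→Route 2 (186 km), Car 44→Route 5 (65 km), Car 91→Route 3 (188 km), Car 12→Route 7 (42 km), Car 58→Route 6 (94 km) — total 186+65+188+42+94 = 575 km.
Column-greedy (each route in turn goes to its cheapest remaining truck) gives 780 km, worse by 205.
Swapping Car 44↔Car 58 (Car 44→Route 6 265 km, Car 58→Route 5 127 km) adds 233.

Minimum total: 575 km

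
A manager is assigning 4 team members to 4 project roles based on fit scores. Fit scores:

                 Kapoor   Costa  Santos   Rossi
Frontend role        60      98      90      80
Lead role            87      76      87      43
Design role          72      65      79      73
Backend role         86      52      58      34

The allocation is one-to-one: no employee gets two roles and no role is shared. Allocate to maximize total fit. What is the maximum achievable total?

Max total: 344 pts

Optimal: Kapoor→Backend role (86 pts), Costa→Frontend role (98 pts), Santos→Lead role (87 pts), Rossi→Design role (73 pts) — total 86+98+87+73 = 344 pts.
Column-greedy (each role in turn goes to its best remaining employee) gives 298 pts, worse by 46.
Next-best assignment: Kapoor→Backend role, Costa→Lead role, Santos→Frontend role, Rossi→Design role = 325 pts.
Checked against all permutations: 344 pts is optimal.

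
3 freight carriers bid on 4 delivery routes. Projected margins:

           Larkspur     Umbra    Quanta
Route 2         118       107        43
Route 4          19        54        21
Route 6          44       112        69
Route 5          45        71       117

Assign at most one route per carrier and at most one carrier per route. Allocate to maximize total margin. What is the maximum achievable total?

Treat this as an assignment problem: match each carrier to one route.
Optimal: Larkspur→Route 2 ($118k), Umbra→Route 6 ($112k), Quanta→Route 5 ($117k) — total 118+112+117 = $347k.
Column-greedy (each route in turn goes to its best remaining carrier) gives $241k, worse by 106.
Next-best assignment: Larkspur→Route 2, Umbra→Route 4, Quanta→Route 5 = $289k.

Maximum total: $347k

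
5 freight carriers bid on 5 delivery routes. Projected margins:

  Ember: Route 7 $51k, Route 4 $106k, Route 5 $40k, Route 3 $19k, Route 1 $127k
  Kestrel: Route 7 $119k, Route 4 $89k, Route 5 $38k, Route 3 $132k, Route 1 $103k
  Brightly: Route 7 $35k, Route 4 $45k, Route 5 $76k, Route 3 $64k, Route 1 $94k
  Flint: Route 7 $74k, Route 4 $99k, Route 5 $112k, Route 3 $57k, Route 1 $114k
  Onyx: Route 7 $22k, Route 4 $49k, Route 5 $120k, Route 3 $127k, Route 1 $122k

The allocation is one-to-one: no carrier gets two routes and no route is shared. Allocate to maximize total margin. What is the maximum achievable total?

Maximum total: $558k

Optimal: Ember→Route 4 ($106k), Kestrel→Route 7 ($119k), Brightly→Route 1 ($94k), Flint→Route 5 ($112k), Onyx→Route 3 ($127k) — total 106+119+94+112+127 = $558k.
Column-greedy (each route in turn goes to its best remaining carrier) gives $523k, worse by 35.
Next-best assignment: Ember→Route 1, Kestrel→Route 7, Brightly→Route 5, Flint→Route 4, Onyx→Route 3 = $548k.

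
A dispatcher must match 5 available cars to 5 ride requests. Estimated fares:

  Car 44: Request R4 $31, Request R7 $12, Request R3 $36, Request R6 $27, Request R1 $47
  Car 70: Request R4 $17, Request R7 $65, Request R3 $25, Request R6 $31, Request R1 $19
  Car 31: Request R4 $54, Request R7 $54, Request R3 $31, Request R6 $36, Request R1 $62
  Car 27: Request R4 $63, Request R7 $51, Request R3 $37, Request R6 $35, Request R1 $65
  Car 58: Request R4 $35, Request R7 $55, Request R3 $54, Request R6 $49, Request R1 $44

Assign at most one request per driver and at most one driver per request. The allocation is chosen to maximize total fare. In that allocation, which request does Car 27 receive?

Car 27 receives Request R4.

Optimal: Car 44→Request R3 ($36), Car 70→Request R7 ($65), Car 31→Request R1 ($62), Car 27→Request R4 ($63), Car 58→Request R6 ($49) — total 36+65+62+63+49 = $275.
Max-entry greedy (repeatedly take the single best remaining cell) gives $265, worse by 10.
Car 27's own top request is Request R1 ($65), but forcing Car 27→Request R1 and reassigning the rest optimally gives only $269 — worse by 6.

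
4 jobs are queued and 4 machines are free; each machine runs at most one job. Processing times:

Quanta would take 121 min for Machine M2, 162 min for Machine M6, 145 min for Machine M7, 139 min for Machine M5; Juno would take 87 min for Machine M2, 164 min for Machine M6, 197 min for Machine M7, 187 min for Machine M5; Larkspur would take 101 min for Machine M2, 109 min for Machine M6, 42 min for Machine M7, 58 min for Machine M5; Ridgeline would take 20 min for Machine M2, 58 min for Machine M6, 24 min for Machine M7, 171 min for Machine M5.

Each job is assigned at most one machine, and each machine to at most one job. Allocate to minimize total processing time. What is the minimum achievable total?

This is a one-to-one assignment (minimum-cost bipartite matching).
Optimal: Quanta→Machine M5 (139 min), Juno→Machine M2 (87 min), Larkspur→Machine M7 (42 min), Ridgeline→Machine M6 (58 min) — total 139+87+42+58 = 326 min.
Column-greedy (each machine in turn goes to its cheapest remaining job) gives 461 min, worse by 135.
Next-best assignment: Quanta→Machine M6, Juno→Machine M2, Larkspur→Machine M5, Ridgeline→Machine M7 = 331 min.

Min total: 326 min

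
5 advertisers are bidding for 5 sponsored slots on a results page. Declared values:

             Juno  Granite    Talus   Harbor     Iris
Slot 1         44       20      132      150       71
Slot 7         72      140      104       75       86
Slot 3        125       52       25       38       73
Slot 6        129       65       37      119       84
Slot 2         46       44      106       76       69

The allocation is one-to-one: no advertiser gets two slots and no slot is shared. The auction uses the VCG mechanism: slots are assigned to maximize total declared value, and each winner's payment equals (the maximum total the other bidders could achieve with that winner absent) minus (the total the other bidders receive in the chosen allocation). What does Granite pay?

Efficient allocation: Juno→Slot 3 ($125), Granite→Slot 7 ($140), Talus→Slot 2 ($106), Harbor→Slot 1 ($150), Iris→Slot 6 ($84); total welfare W = $605.
Granite receives Slot 7 at value $140, so the others get W − 140 = $465.
Without Granite: best allocation of the remaining 4 bidders over all 5 slots is Juno→Slot 6 ($129), Talus→Slot 2 ($106), Harbor→Slot 1 ($150), Iris→Slot 7 ($86), total $471.
VCG payment = (others' best without Granite) − (others' welfare with Granite) = 471 − 465 = $6.

Granite pays $6.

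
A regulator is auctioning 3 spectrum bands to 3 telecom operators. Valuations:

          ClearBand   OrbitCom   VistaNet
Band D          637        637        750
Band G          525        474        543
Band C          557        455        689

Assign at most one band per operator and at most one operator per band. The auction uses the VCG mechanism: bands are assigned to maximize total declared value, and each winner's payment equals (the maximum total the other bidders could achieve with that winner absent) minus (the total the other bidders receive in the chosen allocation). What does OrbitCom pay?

OrbitCom pays $112M.

Efficient allocation: ClearBand→Band G ($525M), OrbitCom→Band D ($637M), VistaNet→Band C ($689M); total welfare W = $1851M.
OrbitCom receives Band D at value $637M, so the others get W − 637 = $1214M.
Without OrbitCom: best allocation of the remaining 2 bidders over all 3 bands is ClearBand→Band D ($637M), VistaNet→Band C ($689M), total $1326M.
VCG payment = (others' best without OrbitCom) − (others' welfare with OrbitCom) = 1326 − 1214 = $112M.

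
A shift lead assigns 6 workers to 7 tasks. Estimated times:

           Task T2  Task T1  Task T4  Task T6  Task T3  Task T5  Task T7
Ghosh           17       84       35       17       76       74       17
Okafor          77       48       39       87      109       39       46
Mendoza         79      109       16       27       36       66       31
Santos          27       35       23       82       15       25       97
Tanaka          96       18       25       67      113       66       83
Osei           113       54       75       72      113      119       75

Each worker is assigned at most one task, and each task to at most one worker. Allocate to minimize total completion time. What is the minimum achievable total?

Min total: 177 min

Optimal: Ghosh→Task T2 (17 min), Okafor→Task T5 (39 min), Mendoza→Task T4 (16 min), Santos→Task T3 (15 min), Tanaka→Task T1 (18 min), Osei→Task T6 (72 min) — total 17+39+16+15+18+72 = 177 min.
Row-greedy (each worker in turn takes its cheapest remaining task) gives 191 min, worse by 14.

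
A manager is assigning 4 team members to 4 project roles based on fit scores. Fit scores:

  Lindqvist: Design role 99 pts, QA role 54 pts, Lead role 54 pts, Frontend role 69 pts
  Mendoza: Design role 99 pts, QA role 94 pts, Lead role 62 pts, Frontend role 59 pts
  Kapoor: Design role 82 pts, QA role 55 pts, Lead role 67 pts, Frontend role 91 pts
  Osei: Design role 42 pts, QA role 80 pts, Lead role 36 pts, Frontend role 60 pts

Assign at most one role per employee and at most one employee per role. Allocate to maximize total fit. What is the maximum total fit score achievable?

Max total: 332 pts

Optimal: Lindqvist→Design role (99 pts), Mendoza→Lead role (62 pts), Kapoor→Frontend role (91 pts), Osei→QA role (80 pts) — total 99+62+91+80 = 332 pts.
Column-greedy (each role in turn goes to its best remaining employee) gives 320 pts, worse by 12.
Next-best assignment: Lindqvist→Lead role, Mendoza→Design role, Kapoor→Frontend role, Osei→QA role = 324 pts.
Checked against all permutations: 332 pts is optimal.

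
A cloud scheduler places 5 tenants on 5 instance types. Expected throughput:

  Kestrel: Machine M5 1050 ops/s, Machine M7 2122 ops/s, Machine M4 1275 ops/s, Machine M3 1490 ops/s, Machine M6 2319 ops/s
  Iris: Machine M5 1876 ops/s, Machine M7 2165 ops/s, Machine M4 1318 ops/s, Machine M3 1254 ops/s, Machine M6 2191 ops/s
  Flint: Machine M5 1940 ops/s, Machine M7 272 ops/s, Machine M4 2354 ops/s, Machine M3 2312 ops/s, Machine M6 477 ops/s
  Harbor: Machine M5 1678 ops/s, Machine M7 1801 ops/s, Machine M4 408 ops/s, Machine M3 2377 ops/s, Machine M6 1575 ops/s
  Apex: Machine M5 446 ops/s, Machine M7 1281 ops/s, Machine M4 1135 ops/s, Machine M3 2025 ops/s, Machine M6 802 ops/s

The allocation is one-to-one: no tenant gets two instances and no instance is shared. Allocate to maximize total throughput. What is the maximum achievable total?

Maximum total: 10541 ops/s

Treat this as an assignment problem: match each tenant to one instance.
Optimal: Kestrel→Machine M6 (2319 ops/s), Iris→Machine M7 (2165 ops/s), Flint→Machine M4 (2354 ops/s), Harbor→Machine M5 (1678 ops/s), Apex→Machine M3 (2025 ops/s) — total 2319+2165+2354+1678+2025 = 10541 ops/s.
Max-entry greedy (repeatedly take the single best remaining cell) gives 9661 ops/s, worse by 880.
Next-best assignment: Kestrel→Machine M6, Iris→Machine M5, Flint→Machine M4, Harbor→Machine M7, Apex→Machine M3 = 10375 ops/s.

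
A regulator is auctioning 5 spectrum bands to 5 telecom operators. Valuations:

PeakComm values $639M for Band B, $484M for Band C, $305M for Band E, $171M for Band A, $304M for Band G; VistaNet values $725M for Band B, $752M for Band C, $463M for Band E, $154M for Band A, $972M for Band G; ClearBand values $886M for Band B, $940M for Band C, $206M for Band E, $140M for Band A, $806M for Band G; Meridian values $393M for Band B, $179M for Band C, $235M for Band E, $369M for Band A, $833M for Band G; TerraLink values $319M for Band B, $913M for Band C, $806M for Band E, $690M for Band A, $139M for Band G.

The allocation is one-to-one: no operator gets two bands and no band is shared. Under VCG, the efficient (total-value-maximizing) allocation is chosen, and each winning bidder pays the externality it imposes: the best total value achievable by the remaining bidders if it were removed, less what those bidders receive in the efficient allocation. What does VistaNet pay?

VistaNet pays $464M.

Efficient allocation: PeakComm→Band B ($639M), VistaNet→Band G ($972M), ClearBand→Band C ($940M), Meridian→Band A ($369M), TerraLink→Band E ($806M); total welfare W = $3726M.
VistaNet receives Band G at value $972M, so the others get W − 972 = $2754M.
Without VistaNet: best allocation of the remaining 4 bidders over all 5 bands is PeakComm→Band B ($639M), ClearBand→Band C ($940M), Meridian→Band G ($833M), TerraLink→Band E ($806M), total $3218M.
VCG payment = (others' best without VistaNet) − (others' welfare with VistaNet) = 3218 − 2754 = $464M.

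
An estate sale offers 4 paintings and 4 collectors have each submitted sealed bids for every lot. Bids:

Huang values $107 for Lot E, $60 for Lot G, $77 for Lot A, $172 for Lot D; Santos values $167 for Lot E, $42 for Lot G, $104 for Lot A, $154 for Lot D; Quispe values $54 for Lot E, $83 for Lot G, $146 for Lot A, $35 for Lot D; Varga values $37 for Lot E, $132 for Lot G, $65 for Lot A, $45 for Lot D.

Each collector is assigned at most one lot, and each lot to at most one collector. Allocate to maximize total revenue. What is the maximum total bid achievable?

This is the linear assignment problem.
Optimal: Huang→Lot D ($172), Santos→Lot E ($167), Quispe→Lot A ($146), Varga→Lot G ($132) — total 172+167+146+132 = $617.

Max total: $617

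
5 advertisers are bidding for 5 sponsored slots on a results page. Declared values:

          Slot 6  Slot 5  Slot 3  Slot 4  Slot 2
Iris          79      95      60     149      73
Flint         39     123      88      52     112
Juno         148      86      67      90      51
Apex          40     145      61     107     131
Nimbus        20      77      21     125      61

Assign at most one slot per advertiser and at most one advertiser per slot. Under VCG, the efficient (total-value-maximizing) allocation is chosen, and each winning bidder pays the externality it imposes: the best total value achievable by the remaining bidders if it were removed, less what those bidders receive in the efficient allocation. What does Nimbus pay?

Nimbus pays $38.

Efficient allocation: Iris→Slot 4 ($149), Flint→Slot 3 ($88), Juno→Slot 6 ($148), Apex→Slot 2 ($131), Nimbus→Slot 5 ($77); total welfare W = $593.
Nimbus receives Slot 5 at value $77, so the others get W − 77 = $516.
Without Nimbus: best allocation of the remaining 4 bidders over all 5 slots is Iris→Slot 4 ($149), Flint→Slot 2 ($112), Juno→Slot 6 ($148), Apex→Slot 5 ($145), total $554.
VCG payment = (others' best without Nimbus) − (others' welfare with Nimbus) = 554 − 516 = $38.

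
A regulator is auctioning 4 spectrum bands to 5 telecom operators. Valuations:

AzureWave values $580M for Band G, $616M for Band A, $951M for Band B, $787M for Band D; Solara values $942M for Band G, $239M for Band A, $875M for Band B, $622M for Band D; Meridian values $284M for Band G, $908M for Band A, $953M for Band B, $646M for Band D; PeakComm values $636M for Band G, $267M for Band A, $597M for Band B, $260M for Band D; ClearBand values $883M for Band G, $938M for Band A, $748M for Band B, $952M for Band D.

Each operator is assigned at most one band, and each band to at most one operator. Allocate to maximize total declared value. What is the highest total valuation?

Max total: $3753M

This is a one-to-one assignment (maximum-weight bipartite matching).
Optimal: Solara→Band G ($942M), Meridian→Band A ($908M), AzureWave→Band B ($951M), ClearBand→Band D ($952M) — total 942+908+951+952 = $3753M.
Row-greedy (each operator in turn takes its best remaining band) gives $3061M, worse by 692.
Next-best assignment: Solara→Band G, ClearBand→Band A, Meridian→Band B, AzureWave→Band D = $3620M.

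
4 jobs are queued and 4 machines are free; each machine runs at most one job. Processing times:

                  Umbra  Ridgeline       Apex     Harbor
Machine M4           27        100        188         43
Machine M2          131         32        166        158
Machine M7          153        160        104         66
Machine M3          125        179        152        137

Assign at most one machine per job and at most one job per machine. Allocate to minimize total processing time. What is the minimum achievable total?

Optimal: Umbra→Machine M4 (27 min), Ridgeline→Machine M2 (32 min), Apex→Machine M3 (152 min), Harbor→Machine M7 (66 min) — total 27+32+152+66 = 277 min.
Swapping Harbor↔Umbra (Harbor→Machine M4 43 min, Umbra→Machine M7 153 min) adds 103.

Minimum total: 277 min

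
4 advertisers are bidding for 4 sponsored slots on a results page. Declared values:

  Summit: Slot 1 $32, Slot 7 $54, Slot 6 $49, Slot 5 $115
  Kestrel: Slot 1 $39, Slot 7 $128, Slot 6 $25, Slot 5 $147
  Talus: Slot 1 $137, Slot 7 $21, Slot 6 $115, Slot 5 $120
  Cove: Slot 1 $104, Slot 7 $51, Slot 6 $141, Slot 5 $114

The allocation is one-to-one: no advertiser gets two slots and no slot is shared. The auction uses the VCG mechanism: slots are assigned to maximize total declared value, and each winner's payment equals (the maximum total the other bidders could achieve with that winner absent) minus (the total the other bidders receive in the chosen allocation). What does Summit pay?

Summit pays $19.

Efficient allocation: Summit→Slot 5 ($115), Kestrel→Slot 7 ($128), Talus→Slot 1 ($137), Cove→Slot 6 ($141); total welfare W = $521.
Summit receives Slot 5 at value $115, so the others get W − 115 = $406.
Without Summit: best allocation of the remaining 3 bidders over all 4 slots is Kestrel→Slot 5 ($147), Talus→Slot 1 ($137), Cove→Slot 6 ($141), total $425.
VCG payment = (others' best without Summit) − (others' welfare with Summit) = 425 − 406 = $19.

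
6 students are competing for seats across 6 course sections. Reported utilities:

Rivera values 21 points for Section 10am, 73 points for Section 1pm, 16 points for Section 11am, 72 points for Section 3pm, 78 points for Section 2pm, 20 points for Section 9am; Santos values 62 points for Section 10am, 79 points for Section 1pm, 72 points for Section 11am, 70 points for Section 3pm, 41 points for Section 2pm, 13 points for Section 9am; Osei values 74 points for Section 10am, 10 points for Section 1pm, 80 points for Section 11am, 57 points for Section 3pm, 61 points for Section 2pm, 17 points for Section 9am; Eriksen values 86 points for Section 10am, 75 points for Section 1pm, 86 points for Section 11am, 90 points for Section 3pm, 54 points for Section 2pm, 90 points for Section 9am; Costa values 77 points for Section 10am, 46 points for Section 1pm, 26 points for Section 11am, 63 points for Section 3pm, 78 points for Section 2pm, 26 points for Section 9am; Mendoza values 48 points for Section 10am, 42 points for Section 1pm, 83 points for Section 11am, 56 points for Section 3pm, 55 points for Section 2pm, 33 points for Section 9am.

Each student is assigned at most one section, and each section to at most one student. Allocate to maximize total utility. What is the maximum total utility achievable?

Maximum total: 476 points

Optimal: Rivera→Section 3pm (72 points), Santos→Section 1pm (79 points), Osei→Section 10am (74 points), Eriksen→Section 9am (90 points), Costa→Section 2pm (78 points), Mendoza→Section 11am (83 points) — total 72+79+74+90+78+83 = 476 points.
Next-best assignment: Rivera→Section 1pm, Santos→Section 3pm, Osei→Section 10am, Eriksen→Section 9am, Costa→Section 2pm, Mendoza→Section 11am = 468 points.
No other one-to-one assignment exceeds 476 points.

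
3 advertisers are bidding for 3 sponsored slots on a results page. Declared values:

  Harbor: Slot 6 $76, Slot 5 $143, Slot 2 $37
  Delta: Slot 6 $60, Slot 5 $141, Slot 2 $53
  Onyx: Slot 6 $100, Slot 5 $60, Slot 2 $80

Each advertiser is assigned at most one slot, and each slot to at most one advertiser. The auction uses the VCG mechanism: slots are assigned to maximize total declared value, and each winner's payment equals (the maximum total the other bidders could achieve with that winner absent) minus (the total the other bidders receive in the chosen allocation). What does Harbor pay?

Efficient allocation: Harbor→Slot 6 ($76), Delta→Slot 5 ($141), Onyx→Slot 2 ($80); total welfare W = $297.
Harbor receives Slot 6 at value $76, so the others get W − 76 = $221.
Without Harbor: best allocation of the remaining 2 bidders over all 3 slots is Delta→Slot 5 ($141), Onyx→Slot 6 ($100), total $241.
VCG payment = (others' best without Harbor) − (others' welfare with Harbor) = 241 − 221 = $20.

Harbor pays $20.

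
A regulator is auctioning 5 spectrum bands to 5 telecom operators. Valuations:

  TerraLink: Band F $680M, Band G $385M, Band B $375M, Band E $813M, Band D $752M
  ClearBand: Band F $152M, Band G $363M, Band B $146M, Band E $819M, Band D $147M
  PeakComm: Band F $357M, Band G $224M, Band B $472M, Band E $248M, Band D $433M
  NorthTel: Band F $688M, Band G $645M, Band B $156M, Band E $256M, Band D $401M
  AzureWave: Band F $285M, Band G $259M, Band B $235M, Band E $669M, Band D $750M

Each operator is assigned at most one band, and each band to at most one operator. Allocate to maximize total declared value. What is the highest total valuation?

Optimal: TerraLink→Band F ($680M), ClearBand→Band E ($819M), PeakComm→Band B ($472M), NorthTel→Band G ($645M), AzureWave→Band D ($750M) — total 680+819+472+645+750 = $3366M.
Max-entry greedy (repeatedly take the single best remaining cell) gives $2990M, worse by 376.

Maximum total: $3366M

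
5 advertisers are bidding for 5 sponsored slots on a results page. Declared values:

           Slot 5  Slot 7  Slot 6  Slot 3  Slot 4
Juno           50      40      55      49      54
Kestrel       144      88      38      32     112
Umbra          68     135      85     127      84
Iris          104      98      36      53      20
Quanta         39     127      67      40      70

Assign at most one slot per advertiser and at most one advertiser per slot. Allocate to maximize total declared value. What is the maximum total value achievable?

Max total: $525

Optimal: Juno→Slot 6 ($55), Kestrel→Slot 4 ($112), Umbra→Slot 3 ($127), Iris→Slot 5 ($104), Quanta→Slot 7 ($127) — total 55+112+127+104+127 = $525.
Column-greedy (each slot in turn goes to its best remaining advertiser) gives $453, worse by 72.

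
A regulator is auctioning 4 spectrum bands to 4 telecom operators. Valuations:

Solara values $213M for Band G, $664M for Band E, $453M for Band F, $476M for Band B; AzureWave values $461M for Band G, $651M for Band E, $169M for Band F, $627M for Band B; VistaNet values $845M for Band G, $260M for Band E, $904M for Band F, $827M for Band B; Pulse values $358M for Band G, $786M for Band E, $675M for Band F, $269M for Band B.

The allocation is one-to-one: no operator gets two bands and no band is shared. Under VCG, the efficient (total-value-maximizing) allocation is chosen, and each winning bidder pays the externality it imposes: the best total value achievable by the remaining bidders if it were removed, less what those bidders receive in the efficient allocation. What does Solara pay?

Efficient allocation: Solara→Band E ($664M), AzureWave→Band B ($627M), VistaNet→Band G ($845M), Pulse→Band F ($675M); total welfare W = $2811M.
Solara receives Band E at value $664M, so the others get W − 664 = $2147M.
Without Solara: best allocation of the remaining 3 bidders over all 4 bands is AzureWave→Band B ($627M), VistaNet→Band F ($904M), Pulse→Band E ($786M), total $2317M.
VCG payment = (others' best without Solara) − (others' welfare with Solara) = 2317 − 2147 = $170M.

Solara pays $170M.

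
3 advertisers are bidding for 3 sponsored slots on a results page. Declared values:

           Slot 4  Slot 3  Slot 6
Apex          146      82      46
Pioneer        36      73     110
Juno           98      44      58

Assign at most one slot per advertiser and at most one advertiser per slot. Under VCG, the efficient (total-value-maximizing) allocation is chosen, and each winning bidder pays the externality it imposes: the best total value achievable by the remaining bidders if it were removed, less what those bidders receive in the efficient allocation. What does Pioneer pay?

Efficient allocation: Apex→Slot 4 ($146), Pioneer→Slot 6 ($110), Juno→Slot 3 ($44); total welfare W = $300.
Pioneer receives Slot 6 at value $110, so the others get W − 110 = $190.
Without Pioneer: best allocation of the remaining 2 bidders over all 3 slots is Apex→Slot 4 ($146), Juno→Slot 6 ($58), total $204.
VCG payment = (others' best without Pioneer) − (others' welfare with Pioneer) = 204 − 190 = $14.

Pioneer pays $14.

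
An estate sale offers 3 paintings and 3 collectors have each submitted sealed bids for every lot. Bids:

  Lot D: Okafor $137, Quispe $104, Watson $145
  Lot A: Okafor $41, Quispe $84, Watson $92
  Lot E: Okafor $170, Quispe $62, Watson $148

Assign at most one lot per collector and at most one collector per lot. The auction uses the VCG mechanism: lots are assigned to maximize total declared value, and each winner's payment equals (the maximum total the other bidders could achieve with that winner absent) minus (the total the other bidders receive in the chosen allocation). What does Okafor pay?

Efficient allocation: Okafor→Lot E ($170), Quispe→Lot A ($84), Watson→Lot D ($145); total welfare W = $399.
Okafor receives Lot E at value $170, so the others get W − 170 = $229.
Without Okafor: best allocation of the remaining 2 bidders over all 3 lots is Quispe→Lot D ($104), Watson→Lot E ($148), total $252.
VCG payment = (others' best without Okafor) − (others' welfare with Okafor) = 252 − 229 = $23.

Okafor pays $23.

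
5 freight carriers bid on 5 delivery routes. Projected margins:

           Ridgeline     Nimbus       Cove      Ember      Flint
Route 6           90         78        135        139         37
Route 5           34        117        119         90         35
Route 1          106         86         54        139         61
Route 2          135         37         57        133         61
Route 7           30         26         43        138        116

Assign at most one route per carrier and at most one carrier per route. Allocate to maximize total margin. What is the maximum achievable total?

Maximum total: $642k

Optimal: Ridgeline→Route 2 ($135k), Nimbus→Route 5 ($117k), Cove→Route 6 ($135k), Ember→Route 1 ($139k), Flint→Route 7 ($116k) — total 135+117+135+139+116 = $642k.
Max-entry greedy (repeatedly take the single best remaining cell) gives $595k, worse by 47.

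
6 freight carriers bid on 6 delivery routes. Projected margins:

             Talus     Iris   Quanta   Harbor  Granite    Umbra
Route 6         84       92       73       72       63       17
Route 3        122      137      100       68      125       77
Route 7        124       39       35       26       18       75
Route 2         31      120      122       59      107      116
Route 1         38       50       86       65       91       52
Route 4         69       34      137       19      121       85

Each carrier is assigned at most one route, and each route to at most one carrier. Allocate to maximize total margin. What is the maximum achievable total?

Max total: $677k

Optimal: Talus→Route 7 ($124k), Iris→Route 3 ($137k), Quanta→Route 4 ($137k), Harbor→Route 6 ($72k), Granite→Route 1 ($91k), Umbra→Route 2 ($116k) — total 124+137+137+72+91+116 = $677k.
Row-greedy (each carrier in turn takes its best remaining route) gives $629k, worse by 48.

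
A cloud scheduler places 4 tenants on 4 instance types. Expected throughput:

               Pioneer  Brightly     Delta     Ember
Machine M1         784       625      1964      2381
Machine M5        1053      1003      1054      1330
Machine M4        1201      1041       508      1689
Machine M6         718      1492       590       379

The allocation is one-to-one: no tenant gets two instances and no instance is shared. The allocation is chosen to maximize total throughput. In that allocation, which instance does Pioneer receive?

Pioneer receives Machine M5.

This is a one-to-one assignment (maximum-weight bipartite matching).
Optimal: Pioneer→Machine M5 (1053 ops/s), Brightly→Machine M6 (1492 ops/s), Delta→Machine M1 (1964 ops/s), Ember→Machine M4 (1689 ops/s) — total 1053+1492+1964+1689 = 6198 ops/s.
Max-entry greedy (repeatedly take the single best remaining cell) gives 6128 ops/s, worse by 70.
No other one-to-one assignment exceeds 6198 ops/s.
Pioneer's own top instance is Machine M4 (1201 ops/s), but forcing Pioneer→Machine M4 and reassigning the rest optimally gives only 6128 ops/s — worse by 70.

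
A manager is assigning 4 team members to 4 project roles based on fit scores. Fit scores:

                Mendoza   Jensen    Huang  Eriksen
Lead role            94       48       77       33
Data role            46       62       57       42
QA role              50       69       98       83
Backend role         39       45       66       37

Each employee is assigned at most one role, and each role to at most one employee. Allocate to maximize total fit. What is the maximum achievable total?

Maximum total: 305 pts

Treat this as an assignment problem: match each employee to one role.
Optimal: Mendoza→Lead role (94 pts), Jensen→Data role (62 pts), Huang→Backend role (66 pts), Eriksen→QA role (83 pts) — total 94+62+66+83 = 305 pts.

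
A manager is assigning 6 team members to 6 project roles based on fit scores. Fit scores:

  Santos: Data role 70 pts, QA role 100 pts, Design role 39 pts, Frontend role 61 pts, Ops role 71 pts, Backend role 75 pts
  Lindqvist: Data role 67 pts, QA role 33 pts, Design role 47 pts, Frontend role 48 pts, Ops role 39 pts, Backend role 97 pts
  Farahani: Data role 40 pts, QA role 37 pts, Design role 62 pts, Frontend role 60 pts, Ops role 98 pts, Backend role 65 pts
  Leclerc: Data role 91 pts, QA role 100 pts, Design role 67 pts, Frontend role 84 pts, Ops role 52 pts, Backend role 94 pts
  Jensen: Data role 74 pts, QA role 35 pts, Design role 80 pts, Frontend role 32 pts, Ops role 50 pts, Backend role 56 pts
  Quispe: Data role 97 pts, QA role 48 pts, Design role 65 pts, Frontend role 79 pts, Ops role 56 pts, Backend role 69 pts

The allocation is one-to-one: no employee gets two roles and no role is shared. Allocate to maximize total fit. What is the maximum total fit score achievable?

Optimal: Santos→QA role (100 pts), Lindqvist→Backend role (97 pts), Farahani→Ops role (98 pts), Leclerc→Frontend role (84 pts), Jensen→Design role (80 pts), Quispe→Data role (97 pts) — total 100+97+98+84+80+97 = 556 pts.
Row-greedy (each employee in turn takes its best remaining role) gives 545 pts, worse by 11.
Next-best assignment: Santos→QA role, Lindqvist→Backend role, Farahani→Ops role, Leclerc→Data role, Jensen→Design role, Quispe→Frontend role = 545 pts.
No other one-to-one assignment exceeds 556 pts.

Maximum total: 556 pts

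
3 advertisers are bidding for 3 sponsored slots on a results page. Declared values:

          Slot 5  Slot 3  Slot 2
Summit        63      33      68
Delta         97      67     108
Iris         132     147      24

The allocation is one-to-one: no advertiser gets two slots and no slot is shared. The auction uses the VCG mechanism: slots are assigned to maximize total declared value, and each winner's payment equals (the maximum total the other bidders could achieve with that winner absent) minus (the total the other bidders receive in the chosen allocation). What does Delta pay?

Efficient allocation: Summit→Slot 5 ($63), Delta→Slot 2 ($108), Iris→Slot 3 ($147); total welfare W = $318.
Delta receives Slot 2 at value $108, so the others get W − 108 = $210.
Without Delta: best allocation of the remaining 2 bidders over all 3 slots is Summit→Slot 2 ($68), Iris→Slot 3 ($147), total $215.
VCG payment = (others' best without Delta) − (others' welfare with Delta) = 215 − 210 = $5.

Delta pays $5.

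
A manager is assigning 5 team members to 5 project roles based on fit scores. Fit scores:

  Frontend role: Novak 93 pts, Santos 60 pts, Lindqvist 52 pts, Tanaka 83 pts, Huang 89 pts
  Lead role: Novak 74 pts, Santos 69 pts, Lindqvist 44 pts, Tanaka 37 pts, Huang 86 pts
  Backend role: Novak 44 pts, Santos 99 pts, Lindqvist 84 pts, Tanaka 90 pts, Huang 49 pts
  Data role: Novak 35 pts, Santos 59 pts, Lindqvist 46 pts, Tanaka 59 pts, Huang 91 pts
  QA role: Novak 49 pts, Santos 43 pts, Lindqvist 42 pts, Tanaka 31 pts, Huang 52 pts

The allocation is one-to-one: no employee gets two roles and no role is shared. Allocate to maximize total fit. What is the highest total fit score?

Optimal: Novak→Lead role (74 pts), Santos→Backend role (99 pts), Lindqvist→QA role (42 pts), Tanaka→Frontend role (83 pts), Huang→Data role (91 pts) — total 74+99+42+83+91 = 389 pts.
Row-greedy (each employee in turn takes its best remaining role) gives 327 pts, worse by 62.
Next-best assignment: Novak→Frontend role, Santos→Lead role, Lindqvist→QA role, Tanaka→Backend role, Huang→Data role = 385 pts.
No other one-to-one assignment exceeds 389 pts.

Maximum total: 389 pts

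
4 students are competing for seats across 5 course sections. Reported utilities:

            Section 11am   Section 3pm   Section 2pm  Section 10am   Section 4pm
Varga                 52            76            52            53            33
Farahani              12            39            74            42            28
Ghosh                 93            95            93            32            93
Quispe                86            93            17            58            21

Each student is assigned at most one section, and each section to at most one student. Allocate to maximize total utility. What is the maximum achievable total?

Maximum total: 329 points

Treat this as an assignment problem: match each student to one section.
Optimal: Varga→Section 3pm (76 points), Farahani→Section 2pm (74 points), Ghosh→Section 4pm (93 points), Quispe→Section 11am (86 points) — total 76+74+93+86 = 329 points.
Max-entry greedy (repeatedly take the single best remaining cell) gives 308 points, worse by 21.
Swapping Farahani↔Quispe (Farahani→Section 11am 12 points, Quispe→Section 2pm 17 points) loses 131.
No other one-to-one assignment exceeds 329 points.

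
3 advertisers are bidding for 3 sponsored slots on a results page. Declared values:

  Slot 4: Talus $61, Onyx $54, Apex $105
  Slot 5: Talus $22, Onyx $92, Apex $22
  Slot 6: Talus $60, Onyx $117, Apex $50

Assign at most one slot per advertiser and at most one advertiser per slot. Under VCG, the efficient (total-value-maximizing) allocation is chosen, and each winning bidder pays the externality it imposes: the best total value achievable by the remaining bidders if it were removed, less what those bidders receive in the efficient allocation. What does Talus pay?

Talus pays $25.

Efficient allocation: Talus→Slot 6 ($60), Onyx→Slot 5 ($92), Apex→Slot 4 ($105); total welfare W = $257.
Talus receives Slot 6 at value $60, so the others get W − 60 = $197.
Without Talus: best allocation of the remaining 2 bidders over all 3 slots is Onyx→Slot 6 ($117), Apex→Slot 4 ($105), total $222.
VCG payment = (others' best without Talus) − (others' welfare with Talus) = 222 − 197 = $25.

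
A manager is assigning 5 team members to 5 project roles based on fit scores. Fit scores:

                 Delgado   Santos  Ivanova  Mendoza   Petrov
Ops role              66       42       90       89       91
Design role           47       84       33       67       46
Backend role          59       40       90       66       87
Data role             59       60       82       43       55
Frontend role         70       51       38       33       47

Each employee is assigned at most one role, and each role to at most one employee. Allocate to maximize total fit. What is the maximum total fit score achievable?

Maximum total: 412 pts

Optimal: Delgado→Frontend role (70 pts), Santos→Design role (84 pts), Ivanova→Data role (82 pts), Mendoza→Ops role (89 pts), Petrov→Backend role (87 pts) — total 70+84+82+89+87 = 412 pts.
Max-entry greedy (repeatedly take the single best remaining cell) gives 378 pts, worse by 34.
Checked against all permutations: 412 pts is optimal.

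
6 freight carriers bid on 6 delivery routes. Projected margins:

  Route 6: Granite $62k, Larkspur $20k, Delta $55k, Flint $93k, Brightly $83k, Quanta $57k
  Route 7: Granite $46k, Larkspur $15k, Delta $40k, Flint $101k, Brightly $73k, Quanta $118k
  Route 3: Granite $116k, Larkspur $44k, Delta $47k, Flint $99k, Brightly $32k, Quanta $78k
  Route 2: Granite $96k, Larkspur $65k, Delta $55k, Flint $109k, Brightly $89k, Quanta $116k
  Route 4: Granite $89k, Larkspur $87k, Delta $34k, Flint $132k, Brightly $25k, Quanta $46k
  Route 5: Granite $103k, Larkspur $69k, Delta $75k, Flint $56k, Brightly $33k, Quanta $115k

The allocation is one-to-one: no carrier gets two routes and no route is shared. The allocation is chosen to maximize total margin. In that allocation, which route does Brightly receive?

Brightly receives Route 6.

Optimal: Granite→Route 3 ($116k), Larkspur→Route 2 ($65k), Delta→Route 5 ($75k), Flint→Route 4 ($132k), Brightly→Route 6 ($83k), Quanta→Route 7 ($118k) — total 116+65+75+132+83+118 = $589k.
Column-greedy (each route in turn goes to its best remaining carrier) gives $578k, worse by 11.
Swapping Delta↔Brightly (Delta→Route 6 $55k, Brightly→Route 5 $33k) loses 70.
Brightly's own top route is Route 2 ($89k), but forcing Brightly→Route 2 and reassigning the rest optimally gives only $579k — worse by 10.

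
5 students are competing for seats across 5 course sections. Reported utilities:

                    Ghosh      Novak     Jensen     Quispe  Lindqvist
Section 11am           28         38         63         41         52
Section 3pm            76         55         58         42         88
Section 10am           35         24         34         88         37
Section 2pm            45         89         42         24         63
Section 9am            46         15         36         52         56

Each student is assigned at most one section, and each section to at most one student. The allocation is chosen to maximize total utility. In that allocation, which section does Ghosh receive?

Ghosh receives Section 9am.

Optimal: Ghosh→Section 9am (46 points), Novak→Section 2pm (89 points), Jensen→Section 11am (63 points), Quispe→Section 10am (88 points), Lindqvist→Section 3pm (88 points) — total 46+89+63+88+88 = 374 points.
Row-greedy (each student in turn takes its best remaining section) gives 372 points, worse by 2.
Checked against all permutations: 374 points is optimal.
Ghosh's own top section is Section 3pm (76 points), but forcing Ghosh→Section 3pm and reassigning the rest optimally gives only 372 points — worse by 2.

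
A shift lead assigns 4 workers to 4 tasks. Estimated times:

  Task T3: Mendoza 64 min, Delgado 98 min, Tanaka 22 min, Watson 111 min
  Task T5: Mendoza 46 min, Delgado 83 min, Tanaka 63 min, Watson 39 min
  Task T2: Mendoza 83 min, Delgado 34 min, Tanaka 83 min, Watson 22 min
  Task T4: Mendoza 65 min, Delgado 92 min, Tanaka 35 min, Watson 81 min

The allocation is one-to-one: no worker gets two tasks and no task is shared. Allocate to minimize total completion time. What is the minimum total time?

Minimum total: 160 min

Optimal: Mendoza→Task T4 (65 min), Delgado→Task T2 (34 min), Tanaka→Task T3 (22 min), Watson→Task T5 (39 min) — total 65+34+22+39 = 160 min.
Min-entry greedy (repeatedly take the single cheapest remaining cell) gives 182 min, worse by 22.
Next-best assignment: Mendoza→Task T3, Delgado→Task T2, Tanaka→Task T4, Watson→Task T5 = 172 min.
No other one-to-one assignment undercuts 160 min.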